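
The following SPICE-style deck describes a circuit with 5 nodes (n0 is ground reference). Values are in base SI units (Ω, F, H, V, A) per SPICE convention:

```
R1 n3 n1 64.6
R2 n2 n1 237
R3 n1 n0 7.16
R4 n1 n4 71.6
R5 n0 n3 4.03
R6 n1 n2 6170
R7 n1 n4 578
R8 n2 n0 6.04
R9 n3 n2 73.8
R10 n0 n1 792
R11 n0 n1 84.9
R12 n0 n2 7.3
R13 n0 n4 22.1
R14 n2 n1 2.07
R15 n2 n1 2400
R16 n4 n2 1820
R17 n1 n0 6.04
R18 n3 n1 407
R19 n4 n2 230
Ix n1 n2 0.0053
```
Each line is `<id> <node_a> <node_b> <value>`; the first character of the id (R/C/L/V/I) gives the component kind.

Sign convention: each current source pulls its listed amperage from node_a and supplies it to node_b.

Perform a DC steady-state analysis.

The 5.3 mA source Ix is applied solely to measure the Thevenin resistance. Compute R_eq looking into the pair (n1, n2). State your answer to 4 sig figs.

Apply KCL at each of the 4 non-ground nodes and solve the resulting linear system.
Node n1: branches {R1, R2, R3, R4, R6, R7, R10, R11, R14, R15, R17, R18, Ix} → V_1 = -0.003879
Node n2: branches {R2, R6, R8, R9, R12, R14, R15, R16, R19, Ix} → V_2 = 0.004208
Node n3: branches {R1, R5, R9, R18} → V_3 = -4.487e-05
Node n4: branches {R4, R7, R13, R16, R19} → V_4 = -0.0006116

R_eq = 1.526 Ω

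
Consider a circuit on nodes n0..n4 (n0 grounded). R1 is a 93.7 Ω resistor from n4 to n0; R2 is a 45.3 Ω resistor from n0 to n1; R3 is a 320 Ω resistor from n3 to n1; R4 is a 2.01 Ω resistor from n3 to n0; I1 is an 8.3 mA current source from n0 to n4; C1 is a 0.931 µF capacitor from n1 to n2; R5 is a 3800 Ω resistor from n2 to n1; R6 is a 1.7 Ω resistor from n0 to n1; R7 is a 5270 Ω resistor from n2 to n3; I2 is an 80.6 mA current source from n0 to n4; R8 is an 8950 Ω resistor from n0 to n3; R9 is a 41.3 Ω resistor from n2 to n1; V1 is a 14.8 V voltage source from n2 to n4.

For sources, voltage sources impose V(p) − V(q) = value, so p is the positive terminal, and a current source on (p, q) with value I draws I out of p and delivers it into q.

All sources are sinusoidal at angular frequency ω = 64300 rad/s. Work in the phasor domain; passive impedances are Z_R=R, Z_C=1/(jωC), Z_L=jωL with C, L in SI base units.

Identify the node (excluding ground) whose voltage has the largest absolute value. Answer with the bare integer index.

Apply KCL at each of the 4 non-ground nodes and solve the resulting linear system.
Node n1: branches {R2, R3, C1, R5, R6, R9} → V_1 = 0.3646+0.05242j
Node n2: branches {C1, R5, R7, R9, V1} → V_2 = 2.134-2.961j
Node n3: branches {R3, R4, R7, R8} → V_3 = 0.003083-0.0007945j
Node n4: branches {R1, I1, I2, V1} → V_4 = -12.67-2.961j
Source currents: i(V1)=-0.2241-0.03160j

4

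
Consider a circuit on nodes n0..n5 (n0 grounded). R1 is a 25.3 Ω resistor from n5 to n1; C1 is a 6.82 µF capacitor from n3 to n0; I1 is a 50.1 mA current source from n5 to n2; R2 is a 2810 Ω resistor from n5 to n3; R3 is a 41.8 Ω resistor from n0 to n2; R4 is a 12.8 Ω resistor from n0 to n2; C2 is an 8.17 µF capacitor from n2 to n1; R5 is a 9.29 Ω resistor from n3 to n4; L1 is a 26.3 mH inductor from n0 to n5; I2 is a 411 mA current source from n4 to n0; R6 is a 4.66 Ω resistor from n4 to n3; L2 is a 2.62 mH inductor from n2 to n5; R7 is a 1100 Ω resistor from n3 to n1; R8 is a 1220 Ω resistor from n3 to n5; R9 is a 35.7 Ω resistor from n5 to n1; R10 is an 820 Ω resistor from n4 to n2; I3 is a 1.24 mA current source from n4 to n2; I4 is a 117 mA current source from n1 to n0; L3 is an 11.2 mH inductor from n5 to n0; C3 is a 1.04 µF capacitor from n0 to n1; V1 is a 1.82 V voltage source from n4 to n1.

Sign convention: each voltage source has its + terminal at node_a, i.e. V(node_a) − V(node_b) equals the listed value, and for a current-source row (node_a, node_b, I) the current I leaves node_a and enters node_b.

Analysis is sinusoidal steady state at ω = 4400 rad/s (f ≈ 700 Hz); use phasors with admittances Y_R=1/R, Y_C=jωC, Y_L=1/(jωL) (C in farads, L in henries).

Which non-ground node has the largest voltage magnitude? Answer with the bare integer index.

MNA unknowns: 5 node voltages V₁..V_5 plus 1 source current (V1)
R1: Y=0.03953+0.000j on G[5,1]
C1: Y=0.000+0.03001j on G[3,0]
I1: z[5]−=0.0501, z[2]+=0.0501
R2: Y=0.0003559+0.000j on G[5,3]
R3: Y=0.02392+0.000j on G[0,2]
R4: Y=0.07812+0.000j on G[0,2]
C2: Y=0.000+0.03595j on G[2,1]
R5: Y=0.1076+0.000j on G[3,4]
L1: Y=0.000-0.008642j on G[0,5]
I2: z[4]−=0.411, z[0]+=0.411
R6: Y=0.2146+0.000j on G[4,3]
L2: Y=0.000-0.08675j on G[2,5]
R7: Y=0.0009091+0.000j on G[3,1]
R8: Y=0.0008197+0.000j on G[3,5]
R9: Y=0.02801+0.000j on G[5,1]
R10: Y=0.001220+0.000j on G[4,2]
I3: z[4]−=0.00124, z[2]+=0.00124
I4: z[1]−=0.117, z[0]+=0.117
L3: Y=0.000-0.02029j on G[5,0]
C3: Y=0.000+0.004576j on G[0,1]
V1: row V4−V1=1.82, i_V1 at 4,1
solve → V1=-8.813+4.801j, V2=-2.917+0.6019j, V3=-6.497+5.379j, V4=-6.993+4.801j, V5=-6.009-1.624j
aux → i_V1=-0.2474+0.1811j

1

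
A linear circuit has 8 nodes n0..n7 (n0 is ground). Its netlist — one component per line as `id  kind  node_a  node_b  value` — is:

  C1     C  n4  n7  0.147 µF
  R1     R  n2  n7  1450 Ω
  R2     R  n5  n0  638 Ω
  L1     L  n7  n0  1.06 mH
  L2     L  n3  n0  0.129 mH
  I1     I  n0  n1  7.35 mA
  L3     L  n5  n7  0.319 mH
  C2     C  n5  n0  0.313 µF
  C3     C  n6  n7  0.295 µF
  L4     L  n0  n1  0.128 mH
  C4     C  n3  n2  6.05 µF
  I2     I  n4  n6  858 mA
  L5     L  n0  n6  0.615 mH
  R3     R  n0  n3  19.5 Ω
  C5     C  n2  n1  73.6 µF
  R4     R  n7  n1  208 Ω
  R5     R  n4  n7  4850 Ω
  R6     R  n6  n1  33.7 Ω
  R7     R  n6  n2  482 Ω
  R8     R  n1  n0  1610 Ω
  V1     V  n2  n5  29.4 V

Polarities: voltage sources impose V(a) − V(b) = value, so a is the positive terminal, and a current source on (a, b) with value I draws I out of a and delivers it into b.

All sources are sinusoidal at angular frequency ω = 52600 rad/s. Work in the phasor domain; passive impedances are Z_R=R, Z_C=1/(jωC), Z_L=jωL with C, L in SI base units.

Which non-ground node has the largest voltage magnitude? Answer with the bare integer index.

4

Element admittances at ω=52600 rad/s:
  Y(C1) = 0.000+0.007732j S between n4,n7
  Y(R1) = 0.0006897+0.000j S between n2,n7
  Y(R2) = 0.001567+0.000j S between n5,n0
  Y(L1) = 0.000-0.01794j S between n7,n0
  Y(L2) = 0.000-0.1474j S between n3,n0
  I1: injects 0.00735 A into n1 (from n0)
  Y(L3) = 0.000-0.05960j S between n5,n7
  Y(C2) = 0.000+0.01646j S between n5,n0
  Y(C3) = 0.000+0.01552j S between n6,n7
  Y(L4) = 0.000-0.1485j S between n0,n1
  Y(C4) = 0.000+0.3182j S between n3,n2
  I2: injects 0.858 A into n6 (from n4)
  Y(L5) = 0.000-0.03091j S between n0,n6
  Y(R3) = 0.05128+0.000j S between n0,n3
  Y(C5) = 0.000+3.871j S between n2,n1
  Y(R4) = 0.004808+0.000j S between n7,n1
  Y(R5) = 0.0002062+0.000j S between n4,n7
  Y(R6) = 0.02967+0.000j S between n6,n1
  Y(R7) = 0.002075+0.000j S between n6,n2
  Y(R8) = 0.0006211+0.000j S between n1,n0
  V1: constraint V(n2)−V(n5) = 29.4
Assemble and solve the 8×8 MNA system:
  V(n1)=-1.478+1.331j  V(n2)=-1.381+1.485j  V(n3)=-3.121+1.829j  V(n4)=-41.14+102.3j  V(n5)=-30.78+1.485j  V(n6)=30.88-2.348j  V(n7)=-38.19-8.566j
  i(V1)=0.5263-0.9458j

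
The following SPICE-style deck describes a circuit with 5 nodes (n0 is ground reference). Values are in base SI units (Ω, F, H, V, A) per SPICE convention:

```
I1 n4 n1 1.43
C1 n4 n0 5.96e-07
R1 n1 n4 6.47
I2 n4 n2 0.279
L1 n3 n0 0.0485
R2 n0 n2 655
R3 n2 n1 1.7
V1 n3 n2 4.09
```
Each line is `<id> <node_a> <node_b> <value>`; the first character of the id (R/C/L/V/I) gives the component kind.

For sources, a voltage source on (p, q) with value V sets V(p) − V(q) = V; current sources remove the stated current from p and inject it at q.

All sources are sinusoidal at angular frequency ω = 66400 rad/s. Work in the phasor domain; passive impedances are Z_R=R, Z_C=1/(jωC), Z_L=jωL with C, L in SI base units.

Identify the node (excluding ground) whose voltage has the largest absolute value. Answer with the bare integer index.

3

MNA unknowns: 4 node voltages V₁..V_4 plus 1 source current (V1)
I1: z[4]−=1.43, z[1]+=1.43
C1: Y=0.000+0.03957j on G[4,0]
R1: Y=0.1546+0.000j on G[1,4]
I2: z[4]−=0.279, z[2]+=0.279
L1: Y=0.000-0.0003105j on G[3,0]
R2: Y=0.001527+0.000j on G[0,2]
R3: Y=0.5882+0.000j on G[2,1]
V1: row V3−V2=4.09, i_V1 at 3,2
solve → V1=11.05+0.4736j, V2=11.49+0.4806j, V3=15.58+0.4806j, V4=0.1037+0.4471j
aux → i_V1=-0.0001492+0.004838j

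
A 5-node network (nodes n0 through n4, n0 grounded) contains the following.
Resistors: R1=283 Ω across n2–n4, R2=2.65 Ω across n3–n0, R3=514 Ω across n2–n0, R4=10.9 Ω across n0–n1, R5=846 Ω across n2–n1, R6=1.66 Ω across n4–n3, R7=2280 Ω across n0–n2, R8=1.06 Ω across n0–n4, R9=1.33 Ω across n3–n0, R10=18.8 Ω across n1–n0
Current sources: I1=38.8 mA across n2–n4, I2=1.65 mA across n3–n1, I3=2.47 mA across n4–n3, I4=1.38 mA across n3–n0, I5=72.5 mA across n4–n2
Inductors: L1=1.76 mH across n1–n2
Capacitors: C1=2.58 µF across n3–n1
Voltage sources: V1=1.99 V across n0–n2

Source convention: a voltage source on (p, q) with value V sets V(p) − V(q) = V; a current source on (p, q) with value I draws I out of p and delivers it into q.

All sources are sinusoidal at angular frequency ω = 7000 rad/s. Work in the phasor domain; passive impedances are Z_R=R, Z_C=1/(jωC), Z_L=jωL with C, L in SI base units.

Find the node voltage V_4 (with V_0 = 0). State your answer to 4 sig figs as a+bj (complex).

-0.03676-0.001792j V

Apply KCL at each of the 4 non-ground nodes and solve the resulting linear system.
Node n1: branches {R4, I2, R5, L1, C1, R10} → V_1 = -0.4049+0.9277j
Node n2: branches {R1, R3, I1, R5, I5, R7, L1, V1} → V_2 = -1.990+0.000j
Node n3: branches {R2, I2, I3, I4, R6, R9, C1} → V_3 = -0.02284-0.004608j
Node n4: branches {R1, I1, I3, R6, I5, R8} → V_4 = -0.03676-0.001792j
Source currents: i(V1)=-0.1225+0.1276j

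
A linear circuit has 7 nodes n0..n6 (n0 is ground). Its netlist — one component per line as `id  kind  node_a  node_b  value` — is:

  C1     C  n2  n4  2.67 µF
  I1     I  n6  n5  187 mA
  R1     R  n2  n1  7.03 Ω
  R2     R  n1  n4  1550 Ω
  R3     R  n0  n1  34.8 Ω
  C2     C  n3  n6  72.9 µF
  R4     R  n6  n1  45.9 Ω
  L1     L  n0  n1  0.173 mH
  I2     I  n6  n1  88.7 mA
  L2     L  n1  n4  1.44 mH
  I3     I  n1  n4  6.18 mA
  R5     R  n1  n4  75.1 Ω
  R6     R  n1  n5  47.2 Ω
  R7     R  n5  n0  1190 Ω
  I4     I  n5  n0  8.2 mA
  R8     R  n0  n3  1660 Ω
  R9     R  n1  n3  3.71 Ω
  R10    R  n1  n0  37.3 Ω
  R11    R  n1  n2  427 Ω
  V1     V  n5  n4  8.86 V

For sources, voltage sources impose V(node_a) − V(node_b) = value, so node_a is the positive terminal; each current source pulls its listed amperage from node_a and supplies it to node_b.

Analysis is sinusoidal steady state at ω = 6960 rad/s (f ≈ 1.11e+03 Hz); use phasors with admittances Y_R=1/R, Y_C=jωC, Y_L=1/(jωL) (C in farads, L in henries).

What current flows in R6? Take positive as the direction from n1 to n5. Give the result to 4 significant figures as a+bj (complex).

-0.1867+0.002165j A

MNA unknowns: 6 node voltages V₁..V_6 plus 1 source current (V1)
C1: Y=0.000+0.01858j on G[2,4]
I1: z[6]−=0.187, z[5]+=0.187
R1: Y=0.1422+0.000j on G[2,1]
R2: Y=0.0006452+0.000j on G[1,4]
R3: Y=0.02874+0.000j on G[0,1]
C2: Y=0.000+0.5074j on G[3,6]
R4: Y=0.02179+0.000j on G[6,1]
L1: Y=0.000-0.8305j on G[0,1]
I2: z[6]−=0.0887, z[1]+=0.0887
L2: Y=0.000-0.09978j on G[1,4]
I3: z[1]−=0.00618, z[4]+=0.00618
R5: Y=0.01332+0.000j on G[1,4]
R6: Y=0.02119+0.000j on G[1,5]
R7: Y=0.0008403+0.000j on G[5,0]
I4: z[5]−=0.0082, z[0]+=0.0082
R8: Y=0.0006024+0.000j on G[0,3]
R9: Y=0.2695+0.000j on G[1,3]
R10: Y=0.02681+0.000j on G[1,0]
R11: Y=0.002342+0.000j on G[1,2]
V1: row V5−V4=8.86, i_V1 at 5,4
solve → V1=-0.001366-0.01801j, V2=0.01077-0.02577j, V3=-0.9443-0.05544j, V4=-0.04962-0.1202j, V5=8.810-0.1202j, V6=-0.9642+0.4466j
aux → i_V1=-0.01529+0.002266j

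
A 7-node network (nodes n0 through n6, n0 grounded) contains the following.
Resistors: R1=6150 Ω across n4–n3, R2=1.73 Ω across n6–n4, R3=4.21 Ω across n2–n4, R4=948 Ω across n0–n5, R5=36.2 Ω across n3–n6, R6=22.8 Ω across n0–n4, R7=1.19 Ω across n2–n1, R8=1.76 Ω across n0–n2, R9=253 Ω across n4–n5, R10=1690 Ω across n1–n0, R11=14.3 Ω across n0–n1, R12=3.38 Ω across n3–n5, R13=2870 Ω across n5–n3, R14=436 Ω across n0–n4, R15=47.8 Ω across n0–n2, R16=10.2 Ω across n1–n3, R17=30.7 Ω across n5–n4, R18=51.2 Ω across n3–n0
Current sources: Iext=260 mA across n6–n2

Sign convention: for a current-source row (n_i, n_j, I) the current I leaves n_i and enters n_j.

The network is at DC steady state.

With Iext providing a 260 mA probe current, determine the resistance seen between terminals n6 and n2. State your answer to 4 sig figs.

Element admittances at DC:
  Y(R1) = 0.0001626 S between n4,n3
  Y(R2) = 0.5780 S between n6,n4
  Y(R3) = 0.2375 S between n2,n4
  Y(R4) = 0.001055 S between n0,n5
  Y(R5) = 0.02762 S between n3,n6
  Y(R6) = 0.04386 S between n0,n4
  Y(R7) = 0.8403 S between n2,n1
  Y(R8) = 0.5682 S between n0,n2
  Y(R9) = 0.003953 S between n4,n5
  Y(R10) = 0.0005917 S between n1,n0
  Y(R11) = 0.06993 S between n0,n1
  Y(R12) = 0.2959 S between n3,n5
  Y(R13) = 0.0003484 S between n5,n3
  Y(R14) = 0.002294 S between n0,n4
  Y(R15) = 0.02092 S between n0,n2
  Y(R16) = 0.09804 S between n1,n3
  Y(R17) = 0.03257 S between n5,n4
  Y(R18) = 0.01953 S between n3,n0
  Iext: injects 0.26 A into n2 (from n6)
Assemble and solve the 6×6 MNA system:
  V(n1)=0.02510  V(n2)=0.06460  V(n3)=-0.2955  V(n4)=-0.7300  V(n5)=-0.3421  V(n6)=-1.139

R_eq = 4.631 Ω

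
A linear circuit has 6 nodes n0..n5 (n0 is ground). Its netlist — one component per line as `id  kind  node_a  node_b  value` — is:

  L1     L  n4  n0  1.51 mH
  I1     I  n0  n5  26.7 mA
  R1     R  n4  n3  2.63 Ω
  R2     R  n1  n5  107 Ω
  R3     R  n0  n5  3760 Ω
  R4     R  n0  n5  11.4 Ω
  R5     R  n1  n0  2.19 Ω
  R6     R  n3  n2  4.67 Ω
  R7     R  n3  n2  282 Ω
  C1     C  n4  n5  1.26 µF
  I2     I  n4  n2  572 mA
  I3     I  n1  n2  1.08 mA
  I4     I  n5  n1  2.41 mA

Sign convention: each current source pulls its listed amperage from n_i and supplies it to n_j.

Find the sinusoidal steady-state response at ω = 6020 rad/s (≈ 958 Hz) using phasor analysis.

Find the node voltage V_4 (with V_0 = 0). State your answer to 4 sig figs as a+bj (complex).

Apply KCL at each of the 5 non-ground nodes and solve the resulting linear system.
Node n1: branches {R2, R5, I3, I4} → V_1 = 0.007823-0.0004167j
Node n2: branches {R6, R7, I2, I3} → V_2 = 4.122+0.01208j
Node n3: branches {R1, R6, R7} → V_3 = 1.489+0.01208j
Node n4: branches {L1, R1, C1, I2} → V_4 = -0.01835+0.01208j
Node n5: branches {I1, R2, R3, R4, C1, I4} → V_5 = 0.2478-0.02078j

-0.01835+0.01208j V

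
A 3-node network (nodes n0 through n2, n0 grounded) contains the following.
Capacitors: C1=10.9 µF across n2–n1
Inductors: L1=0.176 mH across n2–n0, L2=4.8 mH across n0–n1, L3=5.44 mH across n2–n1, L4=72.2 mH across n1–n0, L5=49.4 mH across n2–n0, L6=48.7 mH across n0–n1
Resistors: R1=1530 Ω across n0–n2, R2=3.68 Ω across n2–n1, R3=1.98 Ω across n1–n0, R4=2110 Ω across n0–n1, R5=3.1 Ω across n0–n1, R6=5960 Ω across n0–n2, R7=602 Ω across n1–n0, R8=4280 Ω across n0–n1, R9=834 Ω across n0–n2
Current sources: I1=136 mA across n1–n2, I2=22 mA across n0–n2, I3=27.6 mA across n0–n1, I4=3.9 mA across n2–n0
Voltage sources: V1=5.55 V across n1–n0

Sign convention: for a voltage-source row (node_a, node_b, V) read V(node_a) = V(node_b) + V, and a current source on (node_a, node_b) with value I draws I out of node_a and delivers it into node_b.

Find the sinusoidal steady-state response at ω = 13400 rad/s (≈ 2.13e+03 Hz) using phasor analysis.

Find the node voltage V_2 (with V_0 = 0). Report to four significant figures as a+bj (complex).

MNA unknowns: 2 node voltages V₁..V_2 plus 1 source current (V1)
C1: Y=0.000+0.1461j on G[2,1]
L1: Y=0.000-0.4240j on G[2,0]
R1: Y=0.0006536+0.000j on G[0,2]
I1: z[1]−=0.136, z[2]+=0.136
R2: Y=0.2717+0.000j on G[2,1]
I2: z[0]−=0.022, z[2]+=0.022
R3: Y=0.5051+0.000j on G[1,0]
I3: z[0]−=0.0276, z[1]+=0.0276
R4: Y=0.0004739+0.000j on G[0,1]
R5: Y=0.3226+0.000j on G[0,1]
I4: z[2]−=0.0039, z[0]+=0.0039
L2: Y=0.000-0.01555j on G[0,1]
L3: Y=0.000-0.01372j on G[2,1]
L4: Y=0.000-0.001034j on G[1,0]
L5: Y=0.000-0.001511j on G[2,0]
R6: Y=0.0001678+0.000j on G[0,2]
R7: Y=0.001661+0.000j on G[1,0]
L6: Y=0.000-0.001532j on G[0,1]
R8: Y=0.0002336+0.000j on G[0,1]
R9: Y=0.001199+0.000j on G[0,2]
V1: row V1−V0=5.55, i_V1 at 1,0
solve → V1=5.550+0.000j, V2=1.490+4.279j
aux → i_V1=-6.384+0.7258j

1.490+4.279j V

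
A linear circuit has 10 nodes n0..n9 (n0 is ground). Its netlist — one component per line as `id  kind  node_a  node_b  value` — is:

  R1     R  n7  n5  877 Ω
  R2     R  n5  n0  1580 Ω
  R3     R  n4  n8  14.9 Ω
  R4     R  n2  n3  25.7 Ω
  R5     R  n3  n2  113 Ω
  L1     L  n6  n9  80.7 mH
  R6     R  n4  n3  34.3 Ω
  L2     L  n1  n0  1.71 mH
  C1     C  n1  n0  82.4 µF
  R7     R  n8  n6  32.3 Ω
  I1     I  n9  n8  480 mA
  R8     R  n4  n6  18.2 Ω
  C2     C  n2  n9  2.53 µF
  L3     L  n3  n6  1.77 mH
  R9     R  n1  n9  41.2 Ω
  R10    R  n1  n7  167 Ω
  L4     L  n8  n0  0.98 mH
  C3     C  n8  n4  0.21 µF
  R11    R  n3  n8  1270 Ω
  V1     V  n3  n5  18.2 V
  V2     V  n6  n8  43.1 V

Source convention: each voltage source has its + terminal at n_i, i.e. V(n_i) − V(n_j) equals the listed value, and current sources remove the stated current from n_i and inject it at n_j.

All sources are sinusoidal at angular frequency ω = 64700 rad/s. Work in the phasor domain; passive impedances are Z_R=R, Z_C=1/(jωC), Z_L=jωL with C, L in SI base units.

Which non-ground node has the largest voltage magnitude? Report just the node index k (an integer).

Element admittances at ω=64700 rad/s:
  Y(R1) = 0.001140+0.000j S between n7,n5
  Y(R2) = 0.0006329+0.000j S between n5,n0
  Y(R3) = 0.06711+0.000j S between n4,n8
  Y(R4) = 0.03891+0.000j S between n2,n3
  Y(R5) = 0.008850+0.000j S between n3,n2
  Y(L1) = 0.000-0.0001915j S between n6,n9
  Y(R6) = 0.02915+0.000j S between n4,n3
  Y(L2) = 0.000-0.009039j S between n1,n0
  Y(C1) = 0.000+5.331j S between n1,n0
  Y(R7) = 0.03096+0.000j S between n8,n6
  I1: injects 0.48 A into n8 (from n9)
  Y(R8) = 0.05495+0.000j S between n4,n6
  Y(C2) = 0.000+0.1637j S between n2,n9
  Y(L3) = 0.000-0.008732j S between n3,n6
  Y(R9) = 0.02427+0.000j S between n1,n9
  Y(R10) = 0.005988+0.000j S between n1,n7
  Y(L4) = 0.000-0.01577j S between n8,n0
  Y(C3) = 0.000+0.01359j S between n8,n4
  Y(R11) = 0.0007874+0.000j S between n3,n8
  V1: constraint V(n3)−V(n5) = 18.2
  V2: constraint V(n6)−V(n8) = 43.1
Assemble and solve the 11×11 MNA system:
  V(n1)=-0.01030+0.01957j  V(n2)=-3.999-4.397j  V(n3)=4.116-5.266j  V(n4)=13.13+3.261j  V(n5)=-14.08-5.266j  V(n6)=39.41+7.169j  V(n7)=-2.262-0.8258j  V(n8)=-3.686+7.169j  V(n9)=-3.746-2.030j
  i(V1)=-0.02239-0.008395j  i(V2)=-2.889+0.1018j

6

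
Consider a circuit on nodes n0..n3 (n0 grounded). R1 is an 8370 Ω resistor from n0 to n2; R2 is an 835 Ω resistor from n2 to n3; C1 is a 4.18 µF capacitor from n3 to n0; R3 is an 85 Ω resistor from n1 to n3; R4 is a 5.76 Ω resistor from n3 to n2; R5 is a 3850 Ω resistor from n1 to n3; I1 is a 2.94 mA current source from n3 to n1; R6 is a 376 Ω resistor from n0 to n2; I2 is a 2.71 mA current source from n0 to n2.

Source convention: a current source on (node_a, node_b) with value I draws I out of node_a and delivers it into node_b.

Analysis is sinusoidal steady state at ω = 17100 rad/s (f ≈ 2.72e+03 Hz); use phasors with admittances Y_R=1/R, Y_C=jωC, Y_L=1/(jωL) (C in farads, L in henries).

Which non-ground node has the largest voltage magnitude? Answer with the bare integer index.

1

MNA unknowns: 3 node voltages V₁..V_3
R1: Y=0.0001195+0.000j on G[0,2]
R2: Y=0.001198+0.000j on G[2,3]
C1: Y=0.000+0.07148j on G[3,0]
R3: Y=0.01176+0.000j on G[1,3]
R4: Y=0.1736+0.000j on G[3,2]
R5: Y=0.0002597+0.000j on G[1,3]
I1: z[3]−=0.00294, z[1]+=0.00294
R6: Y=0.002660+0.000j on G[0,2]
I2: z[0]−=0.00271, z[2]+=0.00271
solve → V1=0.2459-0.03727j, V2=0.01666-0.03668j, V3=0.001426-0.03727j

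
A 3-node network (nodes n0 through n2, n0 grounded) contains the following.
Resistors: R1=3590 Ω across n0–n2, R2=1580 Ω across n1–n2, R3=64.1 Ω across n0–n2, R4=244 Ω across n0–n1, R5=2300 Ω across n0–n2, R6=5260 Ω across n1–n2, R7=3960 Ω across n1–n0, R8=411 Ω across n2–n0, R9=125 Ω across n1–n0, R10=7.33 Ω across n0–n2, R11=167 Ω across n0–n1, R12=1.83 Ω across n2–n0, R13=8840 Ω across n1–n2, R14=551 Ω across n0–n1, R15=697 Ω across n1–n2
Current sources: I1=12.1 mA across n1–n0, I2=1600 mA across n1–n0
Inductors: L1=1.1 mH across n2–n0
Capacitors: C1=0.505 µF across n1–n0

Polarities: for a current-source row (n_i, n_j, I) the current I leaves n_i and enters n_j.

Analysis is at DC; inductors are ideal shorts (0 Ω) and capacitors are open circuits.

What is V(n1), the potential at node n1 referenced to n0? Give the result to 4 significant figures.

-71.57 V

MNA unknowns: 2 node voltages V₁..V_2 plus 1 source current (L1)
R1: Y=0.0002786 on G[0,2]
R2: Y=0.0006329 on G[1,2]
R3: Y=0.01560 on G[0,2]
R4: Y=0.004098 on G[0,1]
I1: z[1]−=0.0121, z[0]+=0.0121
R5: Y=0.0004348 on G[0,2]
R6: Y=0.0001901 on G[1,2]
R7: Y=0.0002525 on G[1,0]
R8: Y=0.002433 on G[2,0]
R9: Y=0.008000 on G[1,0]
R10: Y=0.1364 on G[0,2]
R11: Y=0.005988 on G[0,1]
L1: row V2−V0=0, i_L1 at 2,0
C1: Y=0.000 on G[1,0]
R12: Y=0.5464 on G[2,0]
R13: Y=0.0001131 on G[1,2]
R14: Y=0.001815 on G[0,1]
R15: Y=0.001435 on G[1,2]
I2: z[1]−=1.6, z[0]+=1.6
solve → V1=-71.57, V2=0.000
aux → i_L1=-0.1697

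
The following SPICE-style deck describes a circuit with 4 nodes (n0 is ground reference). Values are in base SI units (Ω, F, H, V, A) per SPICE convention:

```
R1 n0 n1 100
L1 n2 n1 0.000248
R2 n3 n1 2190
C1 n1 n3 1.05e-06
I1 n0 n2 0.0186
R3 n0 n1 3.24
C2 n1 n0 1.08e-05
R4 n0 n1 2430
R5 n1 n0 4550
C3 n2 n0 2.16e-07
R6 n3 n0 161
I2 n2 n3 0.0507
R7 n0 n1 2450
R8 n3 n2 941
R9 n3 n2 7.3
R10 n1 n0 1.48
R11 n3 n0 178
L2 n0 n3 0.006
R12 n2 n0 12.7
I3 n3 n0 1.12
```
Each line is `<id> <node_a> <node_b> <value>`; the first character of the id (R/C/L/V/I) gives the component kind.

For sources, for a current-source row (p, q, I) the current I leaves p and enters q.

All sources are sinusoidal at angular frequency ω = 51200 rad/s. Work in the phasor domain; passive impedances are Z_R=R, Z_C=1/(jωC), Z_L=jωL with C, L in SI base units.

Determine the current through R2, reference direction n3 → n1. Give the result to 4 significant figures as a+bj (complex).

-0.006192+0.002204j A

Apply KCL at each of the 3 non-ground nodes and solve the resulting linear system.
Node n1: branches {R1, L1, R2, C1, R3, C2, R4, R5, R7, R10} → V_1 = -0.1997+0.07725j
Node n2: branches {L1, I1, C3, I2, R8, R9, R12} → V_2 = -9.002+0.3847j
Node n3: branches {R2, C1, R6, I2, R8, R9, R11, L2, I3} → V_3 = -13.76+4.905j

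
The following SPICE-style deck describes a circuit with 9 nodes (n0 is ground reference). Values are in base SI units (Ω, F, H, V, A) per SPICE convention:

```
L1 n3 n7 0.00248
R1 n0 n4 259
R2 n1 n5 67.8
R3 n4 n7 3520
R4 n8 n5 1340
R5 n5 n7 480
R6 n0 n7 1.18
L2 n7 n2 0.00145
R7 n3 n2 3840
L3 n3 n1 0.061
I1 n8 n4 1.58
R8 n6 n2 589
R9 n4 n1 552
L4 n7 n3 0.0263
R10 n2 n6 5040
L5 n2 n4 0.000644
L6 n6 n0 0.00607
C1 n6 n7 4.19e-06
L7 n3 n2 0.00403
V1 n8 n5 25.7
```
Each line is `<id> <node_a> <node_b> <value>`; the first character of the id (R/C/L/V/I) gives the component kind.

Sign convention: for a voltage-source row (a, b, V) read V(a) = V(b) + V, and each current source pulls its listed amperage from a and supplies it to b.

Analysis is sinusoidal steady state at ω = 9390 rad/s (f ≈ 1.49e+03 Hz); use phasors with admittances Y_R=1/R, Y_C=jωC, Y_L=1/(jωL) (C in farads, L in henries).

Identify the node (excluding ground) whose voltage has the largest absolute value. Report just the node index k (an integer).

MNA unknowns: 8 node voltages V₁..V_8 plus 1 source current (V1)
L1: Y=0.000-0.04294j on G[3,7]
R1: Y=0.003861+0.000j on G[0,4]
R2: Y=0.01475+0.000j on G[1,5]
R3: Y=0.0002841+0.000j on G[4,7]
R4: Y=0.0007463+0.000j on G[8,5]
R5: Y=0.002083+0.000j on G[5,7]
R6: Y=0.8475+0.000j on G[0,7]
L2: Y=0.000-0.07345j on G[7,2]
R7: Y=0.0002604+0.000j on G[3,2]
L3: Y=0.000-0.001746j on G[3,1]
I1: z[8]−=1.58, z[4]+=1.58
R8: Y=0.001698+0.000j on G[6,2]
R9: Y=0.001812+0.000j on G[4,1]
L4: Y=0.000-0.004049j on G[7,3]
R10: Y=0.0001984+0.000j on G[2,6]
L5: Y=0.000-0.1654j on G[2,4]
L6: Y=0.000-0.01754j on G[6,0]
C1: Y=0.000+0.03934j on G[6,7]
L7: Y=0.000-0.02643j on G[3,2]
V1: row V8−V5=25.7, i_V1 at 8,5
solve → V1=-312.0-138.7j, V2=1.921+9.907j, V3=-6.613+0.2574j, V4=4.013+15.90j, V5=-367.2-121.5j, V6=0.8526-0.1918j, V7=-0.01431-0.05479j, V8=-341.5-121.5j
aux → i_V1=-1.599+0.000j

5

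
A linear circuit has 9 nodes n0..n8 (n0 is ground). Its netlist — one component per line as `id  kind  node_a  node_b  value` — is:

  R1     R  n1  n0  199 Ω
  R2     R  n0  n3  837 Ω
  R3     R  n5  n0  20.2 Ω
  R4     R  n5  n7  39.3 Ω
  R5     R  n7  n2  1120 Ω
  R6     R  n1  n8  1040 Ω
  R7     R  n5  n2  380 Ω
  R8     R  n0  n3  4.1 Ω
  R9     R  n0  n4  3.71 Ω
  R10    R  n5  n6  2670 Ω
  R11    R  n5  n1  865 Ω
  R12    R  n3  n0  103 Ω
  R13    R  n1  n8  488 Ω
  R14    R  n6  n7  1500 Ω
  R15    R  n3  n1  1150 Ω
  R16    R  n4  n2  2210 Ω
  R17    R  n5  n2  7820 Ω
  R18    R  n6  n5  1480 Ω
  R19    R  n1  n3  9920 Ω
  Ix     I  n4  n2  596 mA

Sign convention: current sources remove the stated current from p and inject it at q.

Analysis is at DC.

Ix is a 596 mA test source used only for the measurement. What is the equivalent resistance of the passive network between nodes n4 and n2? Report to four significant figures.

MNA unknowns: 8 node voltages V₁..V_8
R1: Y=0.005025 on G[1,0]
R2: Y=0.001195 on G[0,3]
R3: Y=0.04950 on G[5,0]
R4: Y=0.02545 on G[5,7]
R5: Y=0.0008929 on G[7,2]
R6: Y=0.0009615 on G[1,8]
R7: Y=0.002632 on G[5,2]
R8: Y=0.2439 on G[0,3]
R9: Y=0.2695 on G[0,4]
R10: Y=0.0003745 on G[5,6]
R11: Y=0.001156 on G[5,1]
R12: Y=0.009709 on G[3,0]
R13: Y=0.002049 on G[1,8]
R14: Y=0.0006667 on G[6,7]
R15: Y=0.0008696 on G[3,1]
R16: Y=0.0004525 on G[4,2]
R17: Y=0.0001279 on G[5,2]
R18: Y=0.0006757 on G[6,5]
R19: Y=0.0001008 on G[1,3]
Ix: z[4]−=0.596, z[2]+=0.596
solve → V1=1.682, V2=155.3, V3=0.006380, V4=-1.947, V5=10.40, V6=12.28, V7=15.24, V8=1.682

R_eq = 263.8 Ω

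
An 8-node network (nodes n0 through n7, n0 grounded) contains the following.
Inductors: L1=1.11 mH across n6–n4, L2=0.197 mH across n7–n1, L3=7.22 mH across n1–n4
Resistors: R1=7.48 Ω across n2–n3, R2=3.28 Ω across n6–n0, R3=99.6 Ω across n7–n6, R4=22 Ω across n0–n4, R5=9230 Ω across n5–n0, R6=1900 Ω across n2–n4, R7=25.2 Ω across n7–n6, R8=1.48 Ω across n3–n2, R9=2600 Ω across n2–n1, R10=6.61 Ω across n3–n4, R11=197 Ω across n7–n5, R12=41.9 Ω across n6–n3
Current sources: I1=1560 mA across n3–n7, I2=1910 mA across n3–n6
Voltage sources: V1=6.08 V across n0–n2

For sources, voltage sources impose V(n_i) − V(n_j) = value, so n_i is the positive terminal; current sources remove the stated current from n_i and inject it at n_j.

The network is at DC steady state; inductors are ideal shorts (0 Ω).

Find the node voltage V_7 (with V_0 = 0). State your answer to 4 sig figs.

3.980 V

Apply KCL at each of the 7 non-ground nodes and solve the resulting linear system.
Node n1: branches {L2, L3, R9} → V_1 = 3.980
Node n2: branches {R1, R6, R8, R9, V1} → V_2 = -6.080
Node n3: branches {R1, I1, R8, R10, R12, I2} → V_3 = -7.815
Node n4: branches {L1, L3, R4, R6, R10} → V_4 = 3.980
Node n5: branches {R5, R11} → V_5 = 3.897
Node n6: branches {L1, R2, R3, R7, R12, I2} → V_6 = 3.980
Node n7: branches {L2, R3, I1, R7, R11} → V_7 = 3.980
Source currents: i(L1)=0.4150, i(L2)=1.560, i(L3)=1.556, i(V1)=1.395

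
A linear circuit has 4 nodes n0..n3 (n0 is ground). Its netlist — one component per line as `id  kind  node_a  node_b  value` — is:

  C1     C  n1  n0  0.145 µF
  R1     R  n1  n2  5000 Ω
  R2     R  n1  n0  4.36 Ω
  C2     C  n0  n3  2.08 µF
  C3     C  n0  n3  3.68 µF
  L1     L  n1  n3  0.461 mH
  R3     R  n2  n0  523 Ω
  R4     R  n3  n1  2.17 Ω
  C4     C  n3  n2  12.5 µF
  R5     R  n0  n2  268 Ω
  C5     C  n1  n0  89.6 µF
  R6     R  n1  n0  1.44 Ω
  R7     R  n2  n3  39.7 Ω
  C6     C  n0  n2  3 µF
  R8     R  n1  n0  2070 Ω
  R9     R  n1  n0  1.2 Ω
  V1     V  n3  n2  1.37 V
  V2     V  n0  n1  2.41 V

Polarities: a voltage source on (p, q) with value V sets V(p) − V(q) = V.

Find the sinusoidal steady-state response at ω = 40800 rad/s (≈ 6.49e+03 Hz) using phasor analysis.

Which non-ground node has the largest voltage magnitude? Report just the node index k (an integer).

2

MNA unknowns: 3 node voltages V₁..V_3 plus 2 source currents (V1, V2)
C1: Y=0.000+0.005916j on G[1,0]
R1: Y=0.0002000+0.000j on G[1,2]
R2: Y=0.2294+0.000j on G[1,0]
C2: Y=0.000+0.08486j on G[0,3]
C3: Y=0.000+0.1501j on G[0,3]
L1: Y=0.000-0.05317j on G[1,3]
R3: Y=0.001912+0.000j on G[2,0]
R4: Y=0.4608+0.000j on G[3,1]
C4: Y=0.000+0.5100j on G[3,2]
R5: Y=0.003731+0.000j on G[0,2]
C5: Y=0.000+3.656j on G[1,0]
R6: Y=0.6944+0.000j on G[1,0]
R7: Y=0.02519+0.000j on G[2,3]
C6: Y=0.000+0.1224j on G[0,2]
R8: Y=0.0004831+0.000j on G[1,0]
R9: Y=0.8333+0.000j on G[1,0]
V1: row V3−V2=1.37, i_V1 at 3,2
V2: row V0−V1=2.41, i_V2 at 0,1
solve → V1=-2.410+0.000j, V2=-2.739+1.526j, V3=-1.369+1.526j
aux → i_V1=-0.2368-1.025j, i_V2=-4.797-9.473j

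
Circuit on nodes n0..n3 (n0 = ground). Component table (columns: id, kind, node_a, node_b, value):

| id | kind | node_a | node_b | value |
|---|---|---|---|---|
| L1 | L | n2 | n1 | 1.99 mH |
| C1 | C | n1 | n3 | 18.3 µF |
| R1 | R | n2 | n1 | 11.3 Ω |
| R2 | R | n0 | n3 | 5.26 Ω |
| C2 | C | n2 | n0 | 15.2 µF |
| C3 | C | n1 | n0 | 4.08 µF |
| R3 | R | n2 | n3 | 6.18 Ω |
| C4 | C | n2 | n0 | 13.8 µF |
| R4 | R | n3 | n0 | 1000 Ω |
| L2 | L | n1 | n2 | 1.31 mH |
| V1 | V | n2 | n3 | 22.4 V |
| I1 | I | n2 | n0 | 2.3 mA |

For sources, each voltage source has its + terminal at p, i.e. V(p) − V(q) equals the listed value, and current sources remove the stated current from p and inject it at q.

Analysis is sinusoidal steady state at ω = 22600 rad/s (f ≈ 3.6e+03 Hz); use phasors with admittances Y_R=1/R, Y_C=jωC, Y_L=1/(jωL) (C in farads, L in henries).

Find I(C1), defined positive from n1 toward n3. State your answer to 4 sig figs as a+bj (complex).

1.314+0.6922j A

Apply KCL at each of the 3 non-ground nodes and solve the resulting linear system.
Node n1: branches {L1, C1, R1, C3, L2} → V_1 = -17.05-7.569j
Node n2: branches {L1, R1, C2, R3, C4, L2, V1, I1} → V_2 = 3.679-4.391j
Node n3: branches {C1, R2, R3, R4, V1} → V_3 = -18.72-4.391j
Source currents: i(V1)=-8.517-1.531j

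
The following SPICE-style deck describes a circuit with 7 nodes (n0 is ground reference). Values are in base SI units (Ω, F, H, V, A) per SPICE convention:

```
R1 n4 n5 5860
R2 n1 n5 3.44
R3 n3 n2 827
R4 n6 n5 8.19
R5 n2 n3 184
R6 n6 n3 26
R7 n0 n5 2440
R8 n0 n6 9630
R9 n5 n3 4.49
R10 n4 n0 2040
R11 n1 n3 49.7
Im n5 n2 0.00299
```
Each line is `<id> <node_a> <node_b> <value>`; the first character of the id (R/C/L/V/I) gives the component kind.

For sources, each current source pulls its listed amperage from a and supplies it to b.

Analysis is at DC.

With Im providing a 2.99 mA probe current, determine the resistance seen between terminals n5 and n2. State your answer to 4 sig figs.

R_eq = 154.2 Ω

MNA unknowns: 6 node voltages V₁..V_6
R1: Y=0.0001706 on G[4,5]
R2: Y=0.2907 on G[1,5]
R3: Y=0.001209 on G[3,2]
R4: Y=0.1221 on G[6,5]
R5: Y=0.005435 on G[2,3]
R6: Y=0.03846 on G[6,3]
R7: Y=0.0004098 on G[0,5]
R8: Y=0.0001038 on G[0,6]
R9: Y=0.2227 on G[5,3]
R10: Y=0.0004902 on G[4,0]
R11: Y=0.02012 on G[1,3]
Im: z[5]−=0.00299, z[2]+=0.00299
solve → V1=0.0002860, V2=0.4606, V3=0.01061, V4=-0.0001107, V5=-0.0004288, V6=0.002215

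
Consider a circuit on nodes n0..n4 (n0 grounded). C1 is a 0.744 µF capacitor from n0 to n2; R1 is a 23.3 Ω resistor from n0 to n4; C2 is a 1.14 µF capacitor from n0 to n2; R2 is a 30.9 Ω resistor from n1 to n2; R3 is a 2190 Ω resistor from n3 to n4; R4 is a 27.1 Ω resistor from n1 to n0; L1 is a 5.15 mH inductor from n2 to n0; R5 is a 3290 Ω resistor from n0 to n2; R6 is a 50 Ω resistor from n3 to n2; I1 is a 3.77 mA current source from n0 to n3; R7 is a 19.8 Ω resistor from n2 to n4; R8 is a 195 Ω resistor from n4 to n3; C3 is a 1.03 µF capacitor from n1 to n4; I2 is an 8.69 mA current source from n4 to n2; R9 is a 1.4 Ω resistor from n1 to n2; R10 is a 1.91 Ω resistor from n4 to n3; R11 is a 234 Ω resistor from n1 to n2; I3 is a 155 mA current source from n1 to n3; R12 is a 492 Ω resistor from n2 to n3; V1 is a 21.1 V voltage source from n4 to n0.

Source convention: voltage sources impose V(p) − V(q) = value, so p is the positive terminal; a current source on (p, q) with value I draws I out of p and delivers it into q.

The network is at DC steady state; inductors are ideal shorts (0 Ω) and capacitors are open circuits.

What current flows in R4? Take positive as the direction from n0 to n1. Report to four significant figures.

Element admittances at DC:
  Y(C1) = 0.000 S between n0,n2
  Y(R1) = 0.04292 S between n0,n4
  Y(C2) = 0.000 S between n0,n2
  Y(R2) = 0.03236 S between n1,n2
  Y(R3) = 0.0004566 S between n3,n4
  Y(R4) = 0.03690 S between n1,n0
  L1: short n2↔n0 (DC inductor)
  Y(R5) = 0.0003040 S between n0,n2
  Y(R6) = 0.02000 S between n3,n2
  I1: injects 0.00377 A into n3 (from n0)
  Y(R7) = 0.05051 S between n2,n4
  Y(R8) = 0.005128 S between n4,n3
  Y(C3) = 0.000 S between n1,n4
  I2: injects 0.00869 A into n2 (from n4)
  Y(R9) = 0.7143 S between n1,n2
  Y(R10) = 0.5236 S between n4,n3
  Y(R11) = 0.004274 S between n1,n2
  I3: injects 0.155 A into n3 (from n1)
  Y(R12) = 0.002033 S between n2,n3
  V1: constraint V(n4)−V(n0) = 21.1
Assemble and solve the 6×6 MNA system:
  V(n1)=-0.1967  V(n2)=0.000  V(n3)=20.54  V(n4)=21.10
  i(L1)=1.379  i(V1)=-2.274

0.007260 A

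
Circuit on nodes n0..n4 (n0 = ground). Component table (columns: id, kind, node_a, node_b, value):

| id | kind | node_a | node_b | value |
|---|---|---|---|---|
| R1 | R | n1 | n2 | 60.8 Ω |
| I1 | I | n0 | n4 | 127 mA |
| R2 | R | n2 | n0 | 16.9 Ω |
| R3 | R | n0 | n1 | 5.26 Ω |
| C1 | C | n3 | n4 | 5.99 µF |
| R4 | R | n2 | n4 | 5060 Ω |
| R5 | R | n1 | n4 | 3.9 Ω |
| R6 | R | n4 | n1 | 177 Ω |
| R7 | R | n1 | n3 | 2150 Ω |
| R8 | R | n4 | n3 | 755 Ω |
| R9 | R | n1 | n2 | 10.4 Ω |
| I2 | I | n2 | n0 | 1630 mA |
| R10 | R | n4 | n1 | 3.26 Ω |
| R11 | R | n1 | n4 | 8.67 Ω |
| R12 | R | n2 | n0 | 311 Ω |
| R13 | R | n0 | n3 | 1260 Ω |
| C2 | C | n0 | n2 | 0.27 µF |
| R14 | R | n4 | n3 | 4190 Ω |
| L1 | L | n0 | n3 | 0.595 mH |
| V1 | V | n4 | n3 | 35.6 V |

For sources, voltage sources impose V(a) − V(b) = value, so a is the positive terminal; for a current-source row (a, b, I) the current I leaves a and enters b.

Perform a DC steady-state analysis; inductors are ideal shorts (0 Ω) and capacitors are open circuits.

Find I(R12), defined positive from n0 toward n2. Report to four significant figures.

Apply KCL at each of the 4 non-ground nodes and solve the resulting linear system.
Node n1: branches {R1, R3, R5, R6, R7, R9, R10, R11} → V_1 = 25.48
Node n2: branches {R1, R2, R4, R9, I2, R12, C2} → V_2 = 7.113
Node n3: branches {C1, R7, R8, R13, R14, L1, V1} → V_3 = 0.000
Node n4: branches {I1, C1, R4, R5, R6, R8, R10, R11, R14, V1} → V_4 = 35.60
Source currents: i(L1)=6.791, i(V1)=-6.858

-0.02287 A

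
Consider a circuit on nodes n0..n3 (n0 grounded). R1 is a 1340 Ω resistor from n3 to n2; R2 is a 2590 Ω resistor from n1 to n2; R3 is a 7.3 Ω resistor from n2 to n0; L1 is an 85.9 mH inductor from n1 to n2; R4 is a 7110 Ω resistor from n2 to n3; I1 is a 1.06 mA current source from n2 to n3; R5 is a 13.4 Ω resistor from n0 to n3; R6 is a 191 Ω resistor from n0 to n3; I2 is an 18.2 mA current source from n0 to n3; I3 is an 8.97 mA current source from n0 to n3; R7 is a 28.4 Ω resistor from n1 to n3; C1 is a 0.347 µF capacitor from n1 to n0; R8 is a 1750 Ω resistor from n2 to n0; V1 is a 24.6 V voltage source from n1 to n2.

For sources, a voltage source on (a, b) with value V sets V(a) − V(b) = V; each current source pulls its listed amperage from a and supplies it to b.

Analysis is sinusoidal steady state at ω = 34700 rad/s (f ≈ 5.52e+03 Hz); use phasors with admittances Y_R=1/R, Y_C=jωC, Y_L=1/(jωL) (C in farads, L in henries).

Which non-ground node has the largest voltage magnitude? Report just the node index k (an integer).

1

Element admittances at ω=34700 rad/s:
  Y(R1) = 0.0007463+0.000j S between n3,n2
  Y(R2) = 0.0003861+0.000j S between n1,n2
  Y(R3) = 0.1370+0.000j S between n2,n0
  Y(L1) = 0.000-0.0003355j S between n1,n2
  Y(R4) = 0.0001406+0.000j S between n2,n3
  I1: injects 0.00106 A into n3 (from n2)
  Y(R5) = 0.07463+0.000j S between n0,n3
  Y(R6) = 0.005236+0.000j S between n0,n3
  I2: injects 0.0182 A into n3 (from n0)
  I3: injects 0.00897 A into n3 (from n0)
  Y(R7) = 0.03521+0.000j S between n1,n3
  Y(C1) = 0.000+0.01204j S between n1,n0
  Y(R8) = 0.0005714+0.000j S between n2,n0
  V1: constraint V(n1)−V(n2) = 24.6
Assemble and solve the 4×4 MNA system:
  V(n1)=20.86-1.546j  V(n2)=-3.740-1.546j  V(n3)=6.549-0.4814j
  i(V1)=-0.5320-0.2054j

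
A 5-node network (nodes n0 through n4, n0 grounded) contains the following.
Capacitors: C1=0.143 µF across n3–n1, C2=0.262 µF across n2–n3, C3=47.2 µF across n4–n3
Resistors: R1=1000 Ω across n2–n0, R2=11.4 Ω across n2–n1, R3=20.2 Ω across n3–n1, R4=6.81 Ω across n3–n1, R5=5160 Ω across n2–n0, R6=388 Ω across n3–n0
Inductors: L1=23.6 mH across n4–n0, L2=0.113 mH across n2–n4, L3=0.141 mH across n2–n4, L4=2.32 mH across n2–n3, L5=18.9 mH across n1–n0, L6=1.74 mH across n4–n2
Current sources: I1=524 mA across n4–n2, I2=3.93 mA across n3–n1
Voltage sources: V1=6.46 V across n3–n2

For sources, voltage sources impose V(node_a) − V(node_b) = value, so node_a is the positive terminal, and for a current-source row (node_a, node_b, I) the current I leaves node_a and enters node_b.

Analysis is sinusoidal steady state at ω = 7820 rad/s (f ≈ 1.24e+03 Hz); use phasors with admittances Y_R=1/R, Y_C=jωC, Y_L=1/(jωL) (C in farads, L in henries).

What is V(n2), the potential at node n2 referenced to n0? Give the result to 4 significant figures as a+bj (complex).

-2.085-0.6250j V

Element admittances at ω=7820 rad/s:
  Y(C1) = 0.000+0.001118j S between n3,n1
  Y(R1) = 0.001000+0.000j S between n2,n0
  Y(R2) = 0.08772+0.000j S between n2,n1
  Y(L1) = 0.000-0.005419j S between n4,n0
  Y(L2) = 0.000-1.132j S between n2,n4
  I1: injects 0.524 A into n2 (from n4)
  Y(L3) = 0.000-0.9069j S between n2,n4
  I2: injects 0.00393 A into n1 (from n3)
  Y(R3) = 0.04950+0.000j S between n3,n1
  Y(C2) = 0.000+0.002049j S between n2,n3
  Y(C3) = 0.000+0.3691j S between n4,n3
  Y(L4) = 0.000-0.05512j S between n2,n3
  Y(R4) = 0.1468+0.000j S between n3,n1
  Y(R5) = 0.0001938+0.000j S between n2,n0
  Y(L5) = 0.000-0.006766j S between n1,n0
  Y(L6) = 0.000-0.07349j S between n4,n2
  Y(R6) = 0.002577+0.000j S between n3,n0
  V1: constraint V(n3)−V(n2) = 6.46
Assemble and solve the 5×5 MNA system:
  V(n1)=2.408-0.5599j  V(n2)=-2.085-0.6250j  V(n3)=4.375-0.6250j  V(n4)=-3.442-0.9228j
  i(V1)=-0.2917-2.530j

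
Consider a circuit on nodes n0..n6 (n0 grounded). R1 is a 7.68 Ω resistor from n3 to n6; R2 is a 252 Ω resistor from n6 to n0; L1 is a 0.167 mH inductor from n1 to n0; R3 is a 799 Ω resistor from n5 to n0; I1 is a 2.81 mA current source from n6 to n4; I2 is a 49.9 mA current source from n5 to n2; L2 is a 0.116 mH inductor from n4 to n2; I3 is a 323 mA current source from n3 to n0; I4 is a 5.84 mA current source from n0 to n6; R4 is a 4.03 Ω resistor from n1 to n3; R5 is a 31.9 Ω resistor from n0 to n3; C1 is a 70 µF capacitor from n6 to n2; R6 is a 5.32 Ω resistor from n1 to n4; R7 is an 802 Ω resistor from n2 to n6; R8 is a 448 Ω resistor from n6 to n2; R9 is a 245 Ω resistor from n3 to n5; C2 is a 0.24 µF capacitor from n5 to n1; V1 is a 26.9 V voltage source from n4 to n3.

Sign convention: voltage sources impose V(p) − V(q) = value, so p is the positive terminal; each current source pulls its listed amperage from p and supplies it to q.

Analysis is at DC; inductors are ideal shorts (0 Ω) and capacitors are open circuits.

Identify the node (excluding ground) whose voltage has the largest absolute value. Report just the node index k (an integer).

Apply KCL at each of the 6 non-ground nodes and solve the resulting linear system.
Node n1: branches {L1, R4, R6, C2} → V_1 = 0.000
Node n2: branches {I2, L2, C1, R7, R8} → V_2 = 15.54
Node n3: branches {R1, I3, R4, R5, R9, V1} → V_3 = -11.36
Node n4: branches {I1, L2, R6, V1} → V_4 = 15.54
Node n5: branches {R3, I2, R9, C2} → V_5 = -18.05
Node n6: branches {R1, R2, I1, I4, C1, R7, R8} → V_6 = -10.33
Source currents: i(L1)=0.1025, i(L2)=0.04010, i(V1)=-2.958

5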